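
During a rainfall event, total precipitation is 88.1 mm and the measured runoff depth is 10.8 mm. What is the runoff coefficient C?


The runoff coefficient C = runoff depth / rainfall depth.
C = 10.8 / 88.1
  = 0.1226.

0.1226


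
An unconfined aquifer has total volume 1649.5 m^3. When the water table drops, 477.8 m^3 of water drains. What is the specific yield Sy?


Specific yield Sy = Volume drained / Total volume.
Sy = 477.8 / 1649.5
   = 0.2897.

0.2897


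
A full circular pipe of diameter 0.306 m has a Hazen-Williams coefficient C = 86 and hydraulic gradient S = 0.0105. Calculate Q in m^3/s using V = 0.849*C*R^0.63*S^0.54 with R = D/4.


For a full circular pipe, R = D/4 = 0.306/4 = 0.0765 m.
V = 0.849 * 86 * 0.0765^0.63 * 0.0105^0.54
  = 0.849 * 86 * 0.198019 * 0.085397
  = 1.2347 m/s.
Pipe area A = pi*D^2/4 = pi*0.306^2/4 = 0.0735 m^2.
Q = A * V = 0.0735 * 1.2347 = 0.0908 m^3/s.

0.0908


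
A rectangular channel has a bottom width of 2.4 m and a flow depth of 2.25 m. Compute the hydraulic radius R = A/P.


For a rectangular section:
Flow area A = b * y = 2.4 * 2.25 = 5.4 m^2.
Wetted perimeter P = b + 2y = 2.4 + 2*2.25 = 6.9 m.
Hydraulic radius R = A/P = 5.4 / 6.9 = 0.7826 m.

0.7826


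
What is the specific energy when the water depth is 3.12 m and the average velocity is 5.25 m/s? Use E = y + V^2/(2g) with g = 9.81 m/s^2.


Specific energy E = y + V^2/(2g).
Velocity head = V^2/(2g) = 5.25^2 / (2*9.81) = 27.5625 / 19.62 = 1.4048 m.
E = 3.12 + 1.4048 = 4.5248 m.

4.5248


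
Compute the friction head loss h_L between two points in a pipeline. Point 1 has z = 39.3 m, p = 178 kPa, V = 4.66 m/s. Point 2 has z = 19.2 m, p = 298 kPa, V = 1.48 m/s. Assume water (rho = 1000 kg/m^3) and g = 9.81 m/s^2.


Total head at each section: H = z + p/(rho*g) + V^2/(2g).
H1 = 39.3 + 178*1000/(1000*9.81) + 4.66^2/(2*9.81)
   = 39.3 + 18.145 + 1.1068
   = 58.552 m.
H2 = 19.2 + 298*1000/(1000*9.81) + 1.48^2/(2*9.81)
   = 19.2 + 30.377 + 0.1116
   = 49.689 m.
h_L = H1 - H2 = 58.552 - 49.689 = 8.863 m.

8.863


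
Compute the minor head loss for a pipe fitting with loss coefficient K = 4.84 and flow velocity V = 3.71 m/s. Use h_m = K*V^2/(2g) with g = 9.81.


Minor loss formula: h_m = K * V^2/(2g).
V^2 = 3.71^2 = 13.7641.
V^2/(2g) = 13.7641 / 19.62 = 0.7015 m.
h_m = 4.84 * 0.7015 = 3.3954 m.

3.3954


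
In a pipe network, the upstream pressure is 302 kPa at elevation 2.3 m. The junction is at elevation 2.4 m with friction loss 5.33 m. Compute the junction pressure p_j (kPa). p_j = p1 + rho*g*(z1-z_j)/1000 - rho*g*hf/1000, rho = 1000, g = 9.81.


Junction pressure: p_j = p1 + rho*g*(z1 - z_j)/1000 - rho*g*hf/1000.
Elevation term = 1000*9.81*(2.3 - 2.4)/1000 = -0.981 kPa.
Friction term = 1000*9.81*5.33/1000 = 52.287 kPa.
p_j = 302 + -0.981 - 52.287 = 248.73 kPa.

248.73


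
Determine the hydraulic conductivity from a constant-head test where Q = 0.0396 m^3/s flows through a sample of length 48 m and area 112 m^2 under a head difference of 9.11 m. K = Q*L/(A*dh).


From K = Q*L / (A*dh):
Numerator: Q*L = 0.0396 * 48 = 1.9008.
Denominator: A*dh = 112 * 9.11 = 1020.32.
K = 1.9008 / 1020.32 = 0.001863 m/s.

0.001863


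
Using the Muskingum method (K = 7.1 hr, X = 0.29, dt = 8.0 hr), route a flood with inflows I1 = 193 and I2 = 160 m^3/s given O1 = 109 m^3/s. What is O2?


Muskingum coefficients:
denom = 2*K*(1-X) + dt = 2*7.1*(1-0.29) + 8.0 = 18.082.
C0 = (dt - 2*K*X)/denom = (8.0 - 2*7.1*0.29)/18.082 = 0.2147.
C1 = (dt + 2*K*X)/denom = (8.0 + 2*7.1*0.29)/18.082 = 0.6702.
C2 = (2*K*(1-X) - dt)/denom = 0.1151.
O2 = C0*I2 + C1*I1 + C2*O1
   = 0.2147*160 + 0.6702*193 + 0.1151*109
   = 176.24 m^3/s.

176.24


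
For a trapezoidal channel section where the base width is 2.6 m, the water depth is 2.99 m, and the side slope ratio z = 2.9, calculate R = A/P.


For a trapezoidal section with side slope z:
A = (b + z*y)*y = (2.6 + 2.9*2.99)*2.99 = 33.7 m^2.
P = b + 2*y*sqrt(1 + z^2) = 2.6 + 2*2.99*sqrt(1 + 2.9^2) = 20.944 m.
R = A/P = 33.7 / 20.944 = 1.6091 m.

1.6091


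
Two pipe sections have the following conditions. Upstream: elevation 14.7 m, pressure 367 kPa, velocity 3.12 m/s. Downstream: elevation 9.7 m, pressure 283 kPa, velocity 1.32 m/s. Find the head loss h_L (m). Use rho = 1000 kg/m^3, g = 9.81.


Total head at each section: H = z + p/(rho*g) + V^2/(2g).
H1 = 14.7 + 367*1000/(1000*9.81) + 3.12^2/(2*9.81)
   = 14.7 + 37.411 + 0.4961
   = 52.607 m.
H2 = 9.7 + 283*1000/(1000*9.81) + 1.32^2/(2*9.81)
   = 9.7 + 28.848 + 0.0888
   = 38.637 m.
h_L = H1 - H2 = 52.607 - 38.637 = 13.97 m.

13.97


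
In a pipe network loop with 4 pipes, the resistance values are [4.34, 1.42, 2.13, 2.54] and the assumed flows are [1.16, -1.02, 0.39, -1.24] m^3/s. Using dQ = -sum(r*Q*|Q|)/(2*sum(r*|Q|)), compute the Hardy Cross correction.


Numerator terms (r*Q*|Q|): 4.34*1.16*|1.16| = 5.8399; 1.42*-1.02*|-1.02| = -1.4774; 2.13*0.39*|0.39| = 0.324; 2.54*-1.24*|-1.24| = -3.9055.
Sum of numerator = 0.781.
Denominator terms (r*|Q|): 4.34*|1.16| = 5.0344; 1.42*|-1.02| = 1.4484; 2.13*|0.39| = 0.8307; 2.54*|-1.24| = 3.1496.
2 * sum of denominator = 2 * 10.4631 = 20.9262.
dQ = -0.781 / 20.9262 = -0.0373 m^3/s.

-0.0373


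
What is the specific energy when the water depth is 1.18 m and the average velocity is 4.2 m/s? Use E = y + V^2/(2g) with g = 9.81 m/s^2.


Specific energy E = y + V^2/(2g).
Velocity head = V^2/(2g) = 4.2^2 / (2*9.81) = 17.64 / 19.62 = 0.8991 m.
E = 1.18 + 0.8991 = 2.0791 m.

2.0791


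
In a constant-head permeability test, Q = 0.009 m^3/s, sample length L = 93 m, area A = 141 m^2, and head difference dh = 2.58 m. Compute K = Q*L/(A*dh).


From K = Q*L / (A*dh):
Numerator: Q*L = 0.009 * 93 = 0.837.
Denominator: A*dh = 141 * 2.58 = 363.78.
K = 0.837 / 363.78 = 0.002301 m/s.

0.002301


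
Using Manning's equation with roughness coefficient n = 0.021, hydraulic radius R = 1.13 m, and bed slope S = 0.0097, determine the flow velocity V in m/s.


Manning's equation gives V = (1/n) * R^(2/3) * S^(1/2).
First, compute R^(2/3) = 1.13^(2/3) = 1.0849.
Next, S^(1/2) = 0.0097^(1/2) = 0.098489.
Then 1/n = 1/0.021 = 47.62.
V = 47.62 * 1.0849 * 0.098489 = 5.0881 m/s.

5.0881


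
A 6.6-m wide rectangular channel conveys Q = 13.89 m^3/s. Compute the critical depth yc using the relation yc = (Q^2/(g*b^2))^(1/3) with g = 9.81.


Using yc = (Q^2 / (g * b^2))^(1/3):
Q^2 = 13.89^2 = 192.93.
g * b^2 = 9.81 * 6.6^2 = 9.81 * 43.56 = 427.32.
Q^2 / (g*b^2) = 192.93 / 427.32 = 0.4515.
yc = 0.4515^(1/3) = 0.7672 m.

0.7672


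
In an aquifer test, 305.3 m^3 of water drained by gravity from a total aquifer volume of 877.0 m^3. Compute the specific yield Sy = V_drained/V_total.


Specific yield Sy = Volume drained / Total volume.
Sy = 305.3 / 877.0
   = 0.3481.

0.3481


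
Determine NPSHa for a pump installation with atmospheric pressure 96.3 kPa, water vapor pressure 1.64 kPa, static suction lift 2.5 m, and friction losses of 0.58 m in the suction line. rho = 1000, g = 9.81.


NPSHa = p_atm/(rho*g) - z_s - hf_s - p_vap/(rho*g).
p_atm/(rho*g) = 96.3*1000 / (1000*9.81) = 9.817 m.
p_vap/(rho*g) = 1.64*1000 / (1000*9.81) = 0.167 m.
NPSHa = 9.817 - 2.5 - 0.58 - 0.167
      = 6.57 m.

6.57


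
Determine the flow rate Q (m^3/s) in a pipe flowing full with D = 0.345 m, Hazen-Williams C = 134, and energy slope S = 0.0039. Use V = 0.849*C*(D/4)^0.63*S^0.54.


For a full circular pipe, R = D/4 = 0.345/4 = 0.0862 m.
V = 0.849 * 134 * 0.0862^0.63 * 0.0039^0.54
  = 0.849 * 134 * 0.213564 * 0.050024
  = 1.2154 m/s.
Pipe area A = pi*D^2/4 = pi*0.345^2/4 = 0.0935 m^2.
Q = A * V = 0.0935 * 1.2154 = 0.1136 m^3/s.

0.1136


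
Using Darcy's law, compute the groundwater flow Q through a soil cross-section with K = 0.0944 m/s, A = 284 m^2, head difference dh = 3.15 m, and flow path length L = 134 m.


Darcy's law: Q = K * A * i, where i = dh/L.
Hydraulic gradient i = 3.15 / 134 = 0.023507.
Q = 0.0944 * 284 * 0.023507
  = 0.6302 m^3/s.

0.6302


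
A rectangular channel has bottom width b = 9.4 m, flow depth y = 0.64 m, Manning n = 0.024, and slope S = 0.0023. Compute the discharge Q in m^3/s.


For a rectangular channel, the cross-sectional area A = b * y = 9.4 * 0.64 = 6.02 m^2.
The wetted perimeter P = b + 2y = 9.4 + 2*0.64 = 10.68 m.
Hydraulic radius R = A/P = 6.02/10.68 = 0.5633 m.
Velocity V = (1/n)*R^(2/3)*S^(1/2) = (1/0.024)*0.5633^(2/3)*0.0023^(1/2) = 1.3629 m/s.
Discharge Q = A * V = 6.02 * 1.3629 = 8.199 m^3/s.

8.199


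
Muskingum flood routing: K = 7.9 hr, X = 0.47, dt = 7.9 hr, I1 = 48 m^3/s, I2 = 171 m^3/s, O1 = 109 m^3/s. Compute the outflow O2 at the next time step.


Muskingum coefficients:
denom = 2*K*(1-X) + dt = 2*7.9*(1-0.47) + 7.9 = 16.274.
C0 = (dt - 2*K*X)/denom = (7.9 - 2*7.9*0.47)/16.274 = 0.0291.
C1 = (dt + 2*K*X)/denom = (7.9 + 2*7.9*0.47)/16.274 = 0.9417.
C2 = (2*K*(1-X) - dt)/denom = 0.0291.
O2 = C0*I2 + C1*I1 + C2*O1
   = 0.0291*171 + 0.9417*48 + 0.0291*109
   = 53.36 m^3/s.

53.36


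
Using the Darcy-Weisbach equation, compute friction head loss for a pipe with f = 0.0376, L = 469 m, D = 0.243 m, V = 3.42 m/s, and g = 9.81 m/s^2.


Darcy-Weisbach equation: h_f = f * (L/D) * V^2/(2g).
f * L/D = 0.0376 * 469/0.243 = 72.5695.
V^2/(2g) = 3.42^2 / (2*9.81) = 11.6964 / 19.62 = 0.5961 m.
h_f = 72.5695 * 0.5961 = 43.262 m.

43.262


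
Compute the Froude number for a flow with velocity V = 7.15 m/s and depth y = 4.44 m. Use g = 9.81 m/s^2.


The Froude number is defined as Fr = V / sqrt(g*y).
g*y = 9.81 * 4.44 = 43.5564.
sqrt(g*y) = sqrt(43.5564) = 6.5997.
Fr = 7.15 / 6.5997 = 1.0834.

1.0834


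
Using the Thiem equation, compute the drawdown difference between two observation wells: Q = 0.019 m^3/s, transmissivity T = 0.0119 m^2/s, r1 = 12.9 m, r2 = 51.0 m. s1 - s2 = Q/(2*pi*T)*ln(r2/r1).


Thiem equation: s1 - s2 = Q/(2*pi*T) * ln(r2/r1).
ln(r2/r1) = ln(51.0/12.9) = 1.3746.
Q/(2*pi*T) = 0.019 / (2*pi*0.0119) = 0.019 / 0.0748 = 0.2541.
s1 - s2 = 0.2541 * 1.3746 = 0.3493 m.

0.3493


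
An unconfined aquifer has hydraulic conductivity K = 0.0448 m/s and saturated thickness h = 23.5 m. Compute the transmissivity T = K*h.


Transmissivity is defined as T = K * h.
T = 0.0448 * 23.5
  = 1.0528 m^2/s.

1.0528


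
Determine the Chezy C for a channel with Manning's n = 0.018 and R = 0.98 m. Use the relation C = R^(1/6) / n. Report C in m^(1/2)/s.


The Chezy coefficient relates to Manning's n through C = R^(1/6) / n.
R^(1/6) = 0.98^(1/6) = 0.996639.
C = 0.996639 / 0.018 = 55.37 m^(1/2)/s.

55.37


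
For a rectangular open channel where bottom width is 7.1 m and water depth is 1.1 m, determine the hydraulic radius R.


For a rectangular section:
Flow area A = b * y = 7.1 * 1.1 = 7.81 m^2.
Wetted perimeter P = b + 2y = 7.1 + 2*1.1 = 9.3 m.
Hydraulic radius R = A/P = 7.81 / 9.3 = 0.8398 m.

0.8398


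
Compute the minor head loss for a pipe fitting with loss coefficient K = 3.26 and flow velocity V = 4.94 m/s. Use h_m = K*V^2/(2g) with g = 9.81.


Minor loss formula: h_m = K * V^2/(2g).
V^2 = 4.94^2 = 24.4036.
V^2/(2g) = 24.4036 / 19.62 = 1.2438 m.
h_m = 3.26 * 1.2438 = 4.0548 m.

4.0548


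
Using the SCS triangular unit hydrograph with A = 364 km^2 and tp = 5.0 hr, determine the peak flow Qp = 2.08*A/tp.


SCS formula: Qp = 2.08 * A / tp.
Qp = 2.08 * 364 / 5.0
   = 757.12 / 5.0
   = 151.42 m^3/s per cm.

151.42


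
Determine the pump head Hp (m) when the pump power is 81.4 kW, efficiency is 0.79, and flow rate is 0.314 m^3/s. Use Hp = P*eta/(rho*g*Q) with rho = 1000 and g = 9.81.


Pump head formula: Hp = P * eta / (rho * g * Q).
Numerator: P * eta = 81.4 * 1000 * 0.79 = 64306.0 W.
Denominator: rho * g * Q = 1000 * 9.81 * 0.314 = 3080.34.
Hp = 64306.0 / 3080.34 = 20.88 m.

20.88


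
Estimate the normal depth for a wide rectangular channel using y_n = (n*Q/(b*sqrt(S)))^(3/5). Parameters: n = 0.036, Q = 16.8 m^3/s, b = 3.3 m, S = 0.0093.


We use the wide-channel approximation y_n = (n*Q/(b*sqrt(S)))^(3/5).
sqrt(S) = sqrt(0.0093) = 0.096437.
Numerator: n*Q = 0.036 * 16.8 = 0.6048.
Denominator: b*sqrt(S) = 3.3 * 0.096437 = 0.318242.
arg = 1.9004.
y_n = 1.9004^(3/5) = 1.47 m.

1.47


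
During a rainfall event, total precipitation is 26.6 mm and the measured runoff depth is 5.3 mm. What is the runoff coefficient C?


The runoff coefficient C = runoff depth / rainfall depth.
C = 5.3 / 26.6
  = 0.1992.

0.1992


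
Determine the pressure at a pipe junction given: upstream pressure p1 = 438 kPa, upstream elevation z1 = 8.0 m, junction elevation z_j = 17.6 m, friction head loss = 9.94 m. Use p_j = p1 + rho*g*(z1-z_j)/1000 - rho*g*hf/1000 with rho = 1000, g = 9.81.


Junction pressure: p_j = p1 + rho*g*(z1 - z_j)/1000 - rho*g*hf/1000.
Elevation term = 1000*9.81*(8.0 - 17.6)/1000 = -94.176 kPa.
Friction term = 1000*9.81*9.94/1000 = 97.511 kPa.
p_j = 438 + -94.176 - 97.511 = 246.31 kPa.

246.31


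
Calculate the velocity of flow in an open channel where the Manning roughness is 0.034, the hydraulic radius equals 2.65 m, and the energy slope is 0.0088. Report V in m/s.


Manning's equation gives V = (1/n) * R^(2/3) * S^(1/2).
First, compute R^(2/3) = 2.65^(2/3) = 1.915.
Next, S^(1/2) = 0.0088^(1/2) = 0.093808.
Then 1/n = 1/0.034 = 29.41.
V = 29.41 * 1.915 * 0.093808 = 5.2836 m/s.

5.2836


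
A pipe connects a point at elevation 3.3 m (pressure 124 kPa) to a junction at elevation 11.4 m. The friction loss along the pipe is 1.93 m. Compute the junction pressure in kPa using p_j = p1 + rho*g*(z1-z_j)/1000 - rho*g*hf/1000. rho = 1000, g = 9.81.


Junction pressure: p_j = p1 + rho*g*(z1 - z_j)/1000 - rho*g*hf/1000.
Elevation term = 1000*9.81*(3.3 - 11.4)/1000 = -79.461 kPa.
Friction term = 1000*9.81*1.93/1000 = 18.933 kPa.
p_j = 124 + -79.461 - 18.933 = 25.61 kPa.

25.61


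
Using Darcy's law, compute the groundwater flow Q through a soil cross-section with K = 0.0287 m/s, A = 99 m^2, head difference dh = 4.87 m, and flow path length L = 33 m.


Darcy's law: Q = K * A * i, where i = dh/L.
Hydraulic gradient i = 4.87 / 33 = 0.147576.
Q = 0.0287 * 99 * 0.147576
  = 0.4193 m^3/s.

0.4193


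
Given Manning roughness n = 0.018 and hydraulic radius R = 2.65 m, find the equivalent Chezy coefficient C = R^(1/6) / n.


The Chezy coefficient relates to Manning's n through C = R^(1/6) / n.
R^(1/6) = 2.65^(1/6) = 1.176362.
C = 1.176362 / 0.018 = 65.35 m^(1/2)/s.

65.35


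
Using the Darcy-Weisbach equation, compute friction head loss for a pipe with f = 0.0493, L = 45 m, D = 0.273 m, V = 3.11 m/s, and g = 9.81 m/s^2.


Darcy-Weisbach equation: h_f = f * (L/D) * V^2/(2g).
f * L/D = 0.0493 * 45/0.273 = 8.1264.
V^2/(2g) = 3.11^2 / (2*9.81) = 9.6721 / 19.62 = 0.493 m.
h_f = 8.1264 * 0.493 = 4.006 m.

4.006


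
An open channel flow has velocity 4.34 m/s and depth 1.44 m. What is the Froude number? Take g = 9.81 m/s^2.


The Froude number is defined as Fr = V / sqrt(g*y).
g*y = 9.81 * 1.44 = 14.1264.
sqrt(g*y) = sqrt(14.1264) = 3.7585.
Fr = 4.34 / 3.7585 = 1.1547.

1.1547


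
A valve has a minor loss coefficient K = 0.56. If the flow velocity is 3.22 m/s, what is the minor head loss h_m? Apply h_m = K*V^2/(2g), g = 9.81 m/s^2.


Minor loss formula: h_m = K * V^2/(2g).
V^2 = 3.22^2 = 10.3684.
V^2/(2g) = 10.3684 / 19.62 = 0.5285 m.
h_m = 0.56 * 0.5285 = 0.2959 m.

0.2959


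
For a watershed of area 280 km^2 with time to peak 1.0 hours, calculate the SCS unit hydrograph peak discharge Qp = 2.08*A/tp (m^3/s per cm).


SCS formula: Qp = 2.08 * A / tp.
Qp = 2.08 * 280 / 1.0
   = 582.4 / 1.0
   = 582.4 m^3/s per cm.

582.4


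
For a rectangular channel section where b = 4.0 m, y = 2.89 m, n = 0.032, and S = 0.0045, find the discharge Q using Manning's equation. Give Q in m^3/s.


For a rectangular channel, the cross-sectional area A = b * y = 4.0 * 2.89 = 11.56 m^2.
The wetted perimeter P = b + 2y = 4.0 + 2*2.89 = 9.78 m.
Hydraulic radius R = A/P = 11.56/9.78 = 1.182 m.
Velocity V = (1/n)*R^(2/3)*S^(1/2) = (1/0.032)*1.182^(2/3)*0.0045^(1/2) = 2.3435 m/s.
Discharge Q = A * V = 11.56 * 2.3435 = 27.091 m^3/s.

27.091


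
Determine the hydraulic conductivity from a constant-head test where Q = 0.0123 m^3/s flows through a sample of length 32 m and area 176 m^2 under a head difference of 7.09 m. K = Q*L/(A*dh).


From K = Q*L / (A*dh):
Numerator: Q*L = 0.0123 * 32 = 0.3936.
Denominator: A*dh = 176 * 7.09 = 1247.84.
K = 0.3936 / 1247.84 = 0.000315 m/s.

0.000315


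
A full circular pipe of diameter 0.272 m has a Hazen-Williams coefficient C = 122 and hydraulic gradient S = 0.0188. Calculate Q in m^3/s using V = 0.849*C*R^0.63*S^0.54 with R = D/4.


For a full circular pipe, R = D/4 = 0.272/4 = 0.068 m.
V = 0.849 * 122 * 0.068^0.63 * 0.0188^0.54
  = 0.849 * 122 * 0.183857 * 0.116962
  = 2.2274 m/s.
Pipe area A = pi*D^2/4 = pi*0.272^2/4 = 0.0581 m^2.
Q = A * V = 0.0581 * 2.2274 = 0.1294 m^3/s.

0.1294


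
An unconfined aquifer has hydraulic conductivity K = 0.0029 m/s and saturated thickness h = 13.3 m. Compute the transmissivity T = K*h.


Transmissivity is defined as T = K * h.
T = 0.0029 * 13.3
  = 0.0386 m^2/s.

0.0386


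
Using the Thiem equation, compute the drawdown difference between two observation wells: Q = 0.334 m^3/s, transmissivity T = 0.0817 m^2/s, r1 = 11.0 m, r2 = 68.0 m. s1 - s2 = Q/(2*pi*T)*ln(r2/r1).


Thiem equation: s1 - s2 = Q/(2*pi*T) * ln(r2/r1).
ln(r2/r1) = ln(68.0/11.0) = 1.8216.
Q/(2*pi*T) = 0.334 / (2*pi*0.0817) = 0.334 / 0.5133 = 0.6506.
s1 - s2 = 0.6506 * 1.8216 = 1.1852 m.

1.1852


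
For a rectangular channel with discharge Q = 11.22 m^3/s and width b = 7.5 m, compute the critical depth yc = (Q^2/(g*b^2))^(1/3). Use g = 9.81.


Using yc = (Q^2 / (g * b^2))^(1/3):
Q^2 = 11.22^2 = 125.89.
g * b^2 = 9.81 * 7.5^2 = 9.81 * 56.25 = 551.81.
Q^2 / (g*b^2) = 125.89 / 551.81 = 0.2281.
yc = 0.2281^(1/3) = 0.611 m.

0.611


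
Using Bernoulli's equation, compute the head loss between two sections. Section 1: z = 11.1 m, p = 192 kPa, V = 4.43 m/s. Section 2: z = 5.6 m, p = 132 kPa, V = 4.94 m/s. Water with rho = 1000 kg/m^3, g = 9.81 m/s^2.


Total head at each section: H = z + p/(rho*g) + V^2/(2g).
H1 = 11.1 + 192*1000/(1000*9.81) + 4.43^2/(2*9.81)
   = 11.1 + 19.572 + 1.0002
   = 31.672 m.
H2 = 5.6 + 132*1000/(1000*9.81) + 4.94^2/(2*9.81)
   = 5.6 + 13.456 + 1.2438
   = 20.299 m.
h_L = H1 - H2 = 31.672 - 20.299 = 11.373 m.

11.373


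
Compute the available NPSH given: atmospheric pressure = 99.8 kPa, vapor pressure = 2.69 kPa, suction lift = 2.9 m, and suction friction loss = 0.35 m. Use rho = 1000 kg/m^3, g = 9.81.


NPSHa = p_atm/(rho*g) - z_s - hf_s - p_vap/(rho*g).
p_atm/(rho*g) = 99.8*1000 / (1000*9.81) = 10.173 m.
p_vap/(rho*g) = 2.69*1000 / (1000*9.81) = 0.274 m.
NPSHa = 10.173 - 2.9 - 0.35 - 0.274
      = 6.65 m.

6.65


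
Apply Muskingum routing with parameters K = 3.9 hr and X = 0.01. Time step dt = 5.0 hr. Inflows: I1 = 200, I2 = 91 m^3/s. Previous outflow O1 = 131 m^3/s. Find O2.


Muskingum coefficients:
denom = 2*K*(1-X) + dt = 2*3.9*(1-0.01) + 5.0 = 12.722.
C0 = (dt - 2*K*X)/denom = (5.0 - 2*3.9*0.01)/12.722 = 0.3869.
C1 = (dt + 2*K*X)/denom = (5.0 + 2*3.9*0.01)/12.722 = 0.3992.
C2 = (2*K*(1-X) - dt)/denom = 0.214.
O2 = C0*I2 + C1*I1 + C2*O1
   = 0.3869*91 + 0.3992*200 + 0.214*131
   = 143.07 m^3/s.

143.07


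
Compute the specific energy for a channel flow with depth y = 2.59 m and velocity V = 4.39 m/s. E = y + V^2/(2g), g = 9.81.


Specific energy E = y + V^2/(2g).
Velocity head = V^2/(2g) = 4.39^2 / (2*9.81) = 19.2721 / 19.62 = 0.9823 m.
E = 2.59 + 0.9823 = 3.5723 m.

3.5723


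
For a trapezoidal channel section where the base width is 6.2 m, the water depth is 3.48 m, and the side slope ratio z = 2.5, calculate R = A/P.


For a trapezoidal section with side slope z:
A = (b + z*y)*y = (6.2 + 2.5*3.48)*3.48 = 51.852 m^2.
P = b + 2*y*sqrt(1 + z^2) = 6.2 + 2*3.48*sqrt(1 + 2.5^2) = 24.94 m.
R = A/P = 51.852 / 24.94 = 2.079 m.

2.079


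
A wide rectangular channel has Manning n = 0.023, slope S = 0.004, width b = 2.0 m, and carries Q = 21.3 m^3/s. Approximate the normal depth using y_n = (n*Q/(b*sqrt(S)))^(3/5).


We use the wide-channel approximation y_n = (n*Q/(b*sqrt(S)))^(3/5).
sqrt(S) = sqrt(0.004) = 0.063246.
Numerator: n*Q = 0.023 * 21.3 = 0.4899.
Denominator: b*sqrt(S) = 2.0 * 0.063246 = 0.126492.
arg = 3.873.
y_n = 3.873^(3/5) = 2.2533 m.

2.2533


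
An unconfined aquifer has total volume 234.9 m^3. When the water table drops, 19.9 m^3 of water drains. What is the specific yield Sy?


Specific yield Sy = Volume drained / Total volume.
Sy = 19.9 / 234.9
   = 0.0847.

0.0847


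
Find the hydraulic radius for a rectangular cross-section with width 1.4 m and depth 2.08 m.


For a rectangular section:
Flow area A = b * y = 1.4 * 2.08 = 2.91 m^2.
Wetted perimeter P = b + 2y = 1.4 + 2*2.08 = 5.56 m.
Hydraulic radius R = A/P = 2.91 / 5.56 = 0.5237 m.

0.5237


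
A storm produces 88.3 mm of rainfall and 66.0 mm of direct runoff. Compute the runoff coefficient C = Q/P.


The runoff coefficient C = runoff depth / rainfall depth.
C = 66.0 / 88.3
  = 0.7475.

0.7475


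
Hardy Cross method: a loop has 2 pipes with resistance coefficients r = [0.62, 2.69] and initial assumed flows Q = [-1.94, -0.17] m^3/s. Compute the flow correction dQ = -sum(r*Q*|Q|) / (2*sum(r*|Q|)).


Numerator terms (r*Q*|Q|): 0.62*-1.94*|-1.94| = -2.3334; 2.69*-0.17*|-0.17| = -0.0777.
Sum of numerator = -2.4112.
Denominator terms (r*|Q|): 0.62*|-1.94| = 1.2028; 2.69*|-0.17| = 0.4573.
2 * sum of denominator = 2 * 1.6601 = 3.3202.
dQ = --2.4112 / 3.3202 = 0.7262 m^3/s.

0.7262


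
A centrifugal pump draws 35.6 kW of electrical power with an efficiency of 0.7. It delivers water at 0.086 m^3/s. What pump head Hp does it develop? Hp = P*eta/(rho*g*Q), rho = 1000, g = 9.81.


Pump head formula: Hp = P * eta / (rho * g * Q).
Numerator: P * eta = 35.6 * 1000 * 0.7 = 24920.0 W.
Denominator: rho * g * Q = 1000 * 9.81 * 0.086 = 843.66.
Hp = 24920.0 / 843.66 = 29.54 m.

29.54


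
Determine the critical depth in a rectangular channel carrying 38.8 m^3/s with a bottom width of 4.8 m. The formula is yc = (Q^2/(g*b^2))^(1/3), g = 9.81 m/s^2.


Using yc = (Q^2 / (g * b^2))^(1/3):
Q^2 = 38.8^2 = 1505.44.
g * b^2 = 9.81 * 4.8^2 = 9.81 * 23.04 = 226.02.
Q^2 / (g*b^2) = 1505.44 / 226.02 = 6.6606.
yc = 6.6606^(1/3) = 1.8815 m.

1.8815


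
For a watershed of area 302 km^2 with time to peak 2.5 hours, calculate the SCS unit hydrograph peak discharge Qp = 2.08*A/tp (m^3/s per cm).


SCS formula: Qp = 2.08 * A / tp.
Qp = 2.08 * 302 / 2.5
   = 628.16 / 2.5
   = 251.26 m^3/s per cm.

251.26


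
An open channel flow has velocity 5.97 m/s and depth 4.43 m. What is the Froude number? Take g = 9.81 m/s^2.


The Froude number is defined as Fr = V / sqrt(g*y).
g*y = 9.81 * 4.43 = 43.4583.
sqrt(g*y) = sqrt(43.4583) = 6.5923.
Fr = 5.97 / 6.5923 = 0.9056.

0.9056


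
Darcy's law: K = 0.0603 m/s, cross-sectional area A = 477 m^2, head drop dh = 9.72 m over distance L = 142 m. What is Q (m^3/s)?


Darcy's law: Q = K * A * i, where i = dh/L.
Hydraulic gradient i = 9.72 / 142 = 0.068451.
Q = 0.0603 * 477 * 0.068451
  = 1.9689 m^3/s.

1.9689


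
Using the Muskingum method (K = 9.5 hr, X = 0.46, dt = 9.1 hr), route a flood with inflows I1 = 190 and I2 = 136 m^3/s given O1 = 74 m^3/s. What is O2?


Muskingum coefficients:
denom = 2*K*(1-X) + dt = 2*9.5*(1-0.46) + 9.1 = 19.36.
C0 = (dt - 2*K*X)/denom = (9.1 - 2*9.5*0.46)/19.36 = 0.0186.
C1 = (dt + 2*K*X)/denom = (9.1 + 2*9.5*0.46)/19.36 = 0.9215.
C2 = (2*K*(1-X) - dt)/denom = 0.0599.
O2 = C0*I2 + C1*I1 + C2*O1
   = 0.0186*136 + 0.9215*190 + 0.0599*74
   = 182.05 m^3/s.

182.05


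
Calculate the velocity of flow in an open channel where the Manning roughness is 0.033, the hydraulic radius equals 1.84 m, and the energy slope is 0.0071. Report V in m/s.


Manning's equation gives V = (1/n) * R^(2/3) * S^(1/2).
First, compute R^(2/3) = 1.84^(2/3) = 1.5016.
Next, S^(1/2) = 0.0071^(1/2) = 0.084261.
Then 1/n = 1/0.033 = 30.3.
V = 30.3 * 1.5016 * 0.084261 = 3.8341 m/s.

3.8341


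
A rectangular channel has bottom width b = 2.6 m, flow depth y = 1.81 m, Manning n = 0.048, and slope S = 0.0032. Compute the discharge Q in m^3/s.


For a rectangular channel, the cross-sectional area A = b * y = 2.6 * 1.81 = 4.71 m^2.
The wetted perimeter P = b + 2y = 2.6 + 2*1.81 = 6.22 m.
Hydraulic radius R = A/P = 4.71/6.22 = 0.7566 m.
Velocity V = (1/n)*R^(2/3)*S^(1/2) = (1/0.048)*0.7566^(2/3)*0.0032^(1/2) = 0.9785 m/s.
Discharge Q = A * V = 4.71 * 0.9785 = 4.605 m^3/s.

4.605


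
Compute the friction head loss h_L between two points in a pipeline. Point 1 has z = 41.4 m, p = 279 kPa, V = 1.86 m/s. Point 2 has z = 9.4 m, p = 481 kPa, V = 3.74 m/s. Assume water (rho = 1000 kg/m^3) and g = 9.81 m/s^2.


Total head at each section: H = z + p/(rho*g) + V^2/(2g).
H1 = 41.4 + 279*1000/(1000*9.81) + 1.86^2/(2*9.81)
   = 41.4 + 28.44 + 0.1763
   = 70.017 m.
H2 = 9.4 + 481*1000/(1000*9.81) + 3.74^2/(2*9.81)
   = 9.4 + 49.032 + 0.7129
   = 59.145 m.
h_L = H1 - H2 = 70.017 - 59.145 = 10.872 m.

10.872


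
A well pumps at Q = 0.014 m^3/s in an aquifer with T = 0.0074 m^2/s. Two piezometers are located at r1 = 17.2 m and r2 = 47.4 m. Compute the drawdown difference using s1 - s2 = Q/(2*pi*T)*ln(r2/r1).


Thiem equation: s1 - s2 = Q/(2*pi*T) * ln(r2/r1).
ln(r2/r1) = ln(47.4/17.2) = 1.0137.
Q/(2*pi*T) = 0.014 / (2*pi*0.0074) = 0.014 / 0.0465 = 0.3011.
s1 - s2 = 0.3011 * 1.0137 = 0.3052 m.

0.3052


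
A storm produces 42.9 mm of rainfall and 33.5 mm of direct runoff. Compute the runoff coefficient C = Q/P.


The runoff coefficient C = runoff depth / rainfall depth.
C = 33.5 / 42.9
  = 0.7809.

0.7809


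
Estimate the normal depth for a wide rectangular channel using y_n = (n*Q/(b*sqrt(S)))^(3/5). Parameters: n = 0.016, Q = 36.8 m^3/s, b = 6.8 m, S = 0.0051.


We use the wide-channel approximation y_n = (n*Q/(b*sqrt(S)))^(3/5).
sqrt(S) = sqrt(0.0051) = 0.071414.
Numerator: n*Q = 0.016 * 36.8 = 0.5888.
Denominator: b*sqrt(S) = 6.8 * 0.071414 = 0.485615.
arg = 1.2125.
y_n = 1.2125^(3/5) = 1.1225 m.

1.1225


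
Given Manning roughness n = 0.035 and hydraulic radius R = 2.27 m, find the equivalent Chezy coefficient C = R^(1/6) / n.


The Chezy coefficient relates to Manning's n through C = R^(1/6) / n.
R^(1/6) = 2.27^(1/6) = 1.146404.
C = 1.146404 / 0.035 = 32.75 m^(1/2)/s.

32.75


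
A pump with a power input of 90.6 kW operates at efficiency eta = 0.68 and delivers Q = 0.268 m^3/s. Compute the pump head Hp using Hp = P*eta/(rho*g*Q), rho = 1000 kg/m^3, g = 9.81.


Pump head formula: Hp = P * eta / (rho * g * Q).
Numerator: P * eta = 90.6 * 1000 * 0.68 = 61608.0 W.
Denominator: rho * g * Q = 1000 * 9.81 * 0.268 = 2629.08.
Hp = 61608.0 / 2629.08 = 23.43 m.

23.43


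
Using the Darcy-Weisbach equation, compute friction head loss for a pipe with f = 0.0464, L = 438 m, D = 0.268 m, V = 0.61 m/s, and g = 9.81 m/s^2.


Darcy-Weisbach equation: h_f = f * (L/D) * V^2/(2g).
f * L/D = 0.0464 * 438/0.268 = 75.8328.
V^2/(2g) = 0.61^2 / (2*9.81) = 0.3721 / 19.62 = 0.019 m.
h_f = 75.8328 * 0.019 = 1.438 m.

1.438


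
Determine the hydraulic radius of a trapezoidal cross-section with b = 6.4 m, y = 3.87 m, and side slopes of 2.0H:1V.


For a trapezoidal section with side slope z:
A = (b + z*y)*y = (6.4 + 2.0*3.87)*3.87 = 54.722 m^2.
P = b + 2*y*sqrt(1 + z^2) = 6.4 + 2*3.87*sqrt(1 + 2.0^2) = 23.707 m.
R = A/P = 54.722 / 23.707 = 2.3082 m.

2.3082


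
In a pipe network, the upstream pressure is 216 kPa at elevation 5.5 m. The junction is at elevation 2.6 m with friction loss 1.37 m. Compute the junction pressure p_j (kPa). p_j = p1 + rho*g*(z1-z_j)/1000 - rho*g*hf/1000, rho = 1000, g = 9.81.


Junction pressure: p_j = p1 + rho*g*(z1 - z_j)/1000 - rho*g*hf/1000.
Elevation term = 1000*9.81*(5.5 - 2.6)/1000 = 28.449 kPa.
Friction term = 1000*9.81*1.37/1000 = 13.44 kPa.
p_j = 216 + 28.449 - 13.44 = 231.01 kPa.

231.01


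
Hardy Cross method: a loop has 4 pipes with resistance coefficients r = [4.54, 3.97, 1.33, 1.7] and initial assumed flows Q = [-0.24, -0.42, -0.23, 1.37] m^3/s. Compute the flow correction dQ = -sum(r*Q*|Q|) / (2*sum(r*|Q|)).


Numerator terms (r*Q*|Q|): 4.54*-0.24*|-0.24| = -0.2615; 3.97*-0.42*|-0.42| = -0.7003; 1.33*-0.23*|-0.23| = -0.0704; 1.7*1.37*|1.37| = 3.1907.
Sum of numerator = 2.1586.
Denominator terms (r*|Q|): 4.54*|-0.24| = 1.0896; 3.97*|-0.42| = 1.6674; 1.33*|-0.23| = 0.3059; 1.7*|1.37| = 2.329.
2 * sum of denominator = 2 * 5.3919 = 10.7838.
dQ = -2.1586 / 10.7838 = -0.2002 m^3/s.

-0.2002


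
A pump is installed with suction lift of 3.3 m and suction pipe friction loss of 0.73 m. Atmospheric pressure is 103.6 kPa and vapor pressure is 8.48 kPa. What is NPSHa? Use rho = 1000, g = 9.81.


NPSHa = p_atm/(rho*g) - z_s - hf_s - p_vap/(rho*g).
p_atm/(rho*g) = 103.6*1000 / (1000*9.81) = 10.561 m.
p_vap/(rho*g) = 8.48*1000 / (1000*9.81) = 0.864 m.
NPSHa = 10.561 - 3.3 - 0.73 - 0.864
      = 5.67 m.

5.67


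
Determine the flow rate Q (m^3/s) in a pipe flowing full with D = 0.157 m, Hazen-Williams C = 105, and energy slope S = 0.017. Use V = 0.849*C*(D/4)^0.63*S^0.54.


For a full circular pipe, R = D/4 = 0.157/4 = 0.0393 m.
V = 0.849 * 105 * 0.0393^0.63 * 0.017^0.54
  = 0.849 * 105 * 0.130053 * 0.110775
  = 1.2843 m/s.
Pipe area A = pi*D^2/4 = pi*0.157^2/4 = 0.0194 m^2.
Q = A * V = 0.0194 * 1.2843 = 0.0249 m^3/s.

0.0249


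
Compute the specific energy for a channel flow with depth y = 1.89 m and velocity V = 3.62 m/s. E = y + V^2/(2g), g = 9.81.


Specific energy E = y + V^2/(2g).
Velocity head = V^2/(2g) = 3.62^2 / (2*9.81) = 13.1044 / 19.62 = 0.6679 m.
E = 1.89 + 0.6679 = 2.5579 m.

2.5579


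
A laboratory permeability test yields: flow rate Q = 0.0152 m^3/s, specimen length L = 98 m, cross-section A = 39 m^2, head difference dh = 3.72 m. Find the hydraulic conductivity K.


From K = Q*L / (A*dh):
Numerator: Q*L = 0.0152 * 98 = 1.4896.
Denominator: A*dh = 39 * 3.72 = 145.08.
K = 1.4896 / 145.08 = 0.010267 m/s.

0.010267


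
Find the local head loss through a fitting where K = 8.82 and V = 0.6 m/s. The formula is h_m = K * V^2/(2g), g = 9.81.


Minor loss formula: h_m = K * V^2/(2g).
V^2 = 0.6^2 = 0.36.
V^2/(2g) = 0.36 / 19.62 = 0.0183 m.
h_m = 8.82 * 0.0183 = 0.1618 m.

0.1618


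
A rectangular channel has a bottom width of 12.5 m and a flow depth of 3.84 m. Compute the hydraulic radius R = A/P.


For a rectangular section:
Flow area A = b * y = 12.5 * 3.84 = 48.0 m^2.
Wetted perimeter P = b + 2y = 12.5 + 2*3.84 = 20.18 m.
Hydraulic radius R = A/P = 48.0 / 20.18 = 2.3786 m.

2.3786


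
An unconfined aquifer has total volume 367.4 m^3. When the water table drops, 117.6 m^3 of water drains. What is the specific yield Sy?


Specific yield Sy = Volume drained / Total volume.
Sy = 117.6 / 367.4
   = 0.3201.

0.3201


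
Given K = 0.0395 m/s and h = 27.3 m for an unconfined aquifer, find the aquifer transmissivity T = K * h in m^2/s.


Transmissivity is defined as T = K * h.
T = 0.0395 * 27.3
  = 1.0784 m^2/s.

1.0784


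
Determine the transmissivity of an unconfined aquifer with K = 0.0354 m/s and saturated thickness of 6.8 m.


Transmissivity is defined as T = K * h.
T = 0.0354 * 6.8
  = 0.2407 m^2/s.

0.2407


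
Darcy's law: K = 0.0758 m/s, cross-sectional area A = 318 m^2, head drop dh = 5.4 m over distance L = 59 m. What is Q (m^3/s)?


Darcy's law: Q = K * A * i, where i = dh/L.
Hydraulic gradient i = 5.4 / 59 = 0.091525.
Q = 0.0758 * 318 * 0.091525
  = 2.2062 m^3/s.

2.2062


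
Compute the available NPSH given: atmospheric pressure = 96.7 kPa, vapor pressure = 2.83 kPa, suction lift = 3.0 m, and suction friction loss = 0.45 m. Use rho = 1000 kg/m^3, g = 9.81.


NPSHa = p_atm/(rho*g) - z_s - hf_s - p_vap/(rho*g).
p_atm/(rho*g) = 96.7*1000 / (1000*9.81) = 9.857 m.
p_vap/(rho*g) = 2.83*1000 / (1000*9.81) = 0.288 m.
NPSHa = 9.857 - 3.0 - 0.45 - 0.288
      = 6.12 m.

6.12


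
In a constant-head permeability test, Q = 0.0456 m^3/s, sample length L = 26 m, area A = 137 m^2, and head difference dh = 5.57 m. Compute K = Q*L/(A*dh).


From K = Q*L / (A*dh):
Numerator: Q*L = 0.0456 * 26 = 1.1856.
Denominator: A*dh = 137 * 5.57 = 763.09.
K = 1.1856 / 763.09 = 0.001554 m/s.

0.001554


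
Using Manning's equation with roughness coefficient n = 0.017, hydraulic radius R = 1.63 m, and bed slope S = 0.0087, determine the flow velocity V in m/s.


Manning's equation gives V = (1/n) * R^(2/3) * S^(1/2).
First, compute R^(2/3) = 1.63^(2/3) = 1.385.
Next, S^(1/2) = 0.0087^(1/2) = 0.093274.
Then 1/n = 1/0.017 = 58.82.
V = 58.82 * 1.385 * 0.093274 = 7.5992 m/s.

7.5992


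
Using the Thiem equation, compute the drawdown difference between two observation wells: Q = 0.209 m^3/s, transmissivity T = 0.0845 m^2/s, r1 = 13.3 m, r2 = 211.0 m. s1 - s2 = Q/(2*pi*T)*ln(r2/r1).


Thiem equation: s1 - s2 = Q/(2*pi*T) * ln(r2/r1).
ln(r2/r1) = ln(211.0/13.3) = 2.7641.
Q/(2*pi*T) = 0.209 / (2*pi*0.0845) = 0.209 / 0.5309 = 0.3936.
s1 - s2 = 0.3936 * 2.7641 = 1.0881 m.

1.0881


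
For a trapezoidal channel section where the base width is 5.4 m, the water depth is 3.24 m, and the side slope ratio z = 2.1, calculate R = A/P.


For a trapezoidal section with side slope z:
A = (b + z*y)*y = (5.4 + 2.1*3.24)*3.24 = 39.541 m^2.
P = b + 2*y*sqrt(1 + z^2) = 5.4 + 2*3.24*sqrt(1 + 2.1^2) = 20.472 m.
R = A/P = 39.541 / 20.472 = 1.9315 m.

1.9315


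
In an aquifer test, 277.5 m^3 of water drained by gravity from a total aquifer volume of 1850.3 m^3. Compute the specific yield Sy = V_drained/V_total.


Specific yield Sy = Volume drained / Total volume.
Sy = 277.5 / 1850.3
   = 0.15.

0.15


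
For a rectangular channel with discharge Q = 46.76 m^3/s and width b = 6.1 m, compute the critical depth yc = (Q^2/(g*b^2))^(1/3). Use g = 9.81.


Using yc = (Q^2 / (g * b^2))^(1/3):
Q^2 = 46.76^2 = 2186.5.
g * b^2 = 9.81 * 6.1^2 = 9.81 * 37.21 = 365.03.
Q^2 / (g*b^2) = 2186.5 / 365.03 = 5.9899.
yc = 5.9899^(1/3) = 1.8161 m.

1.8161


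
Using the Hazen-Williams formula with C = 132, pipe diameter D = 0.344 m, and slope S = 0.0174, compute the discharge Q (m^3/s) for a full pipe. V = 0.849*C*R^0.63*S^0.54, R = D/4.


For a full circular pipe, R = D/4 = 0.344/4 = 0.086 m.
V = 0.849 * 132 * 0.086^0.63 * 0.0174^0.54
  = 0.849 * 132 * 0.213174 * 0.112175
  = 2.6799 m/s.
Pipe area A = pi*D^2/4 = pi*0.344^2/4 = 0.0929 m^2.
Q = A * V = 0.0929 * 2.6799 = 0.2491 m^3/s.

0.2491


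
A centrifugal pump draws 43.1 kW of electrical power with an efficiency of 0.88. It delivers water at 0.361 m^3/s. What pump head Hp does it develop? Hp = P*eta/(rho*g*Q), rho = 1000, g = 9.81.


Pump head formula: Hp = P * eta / (rho * g * Q).
Numerator: P * eta = 43.1 * 1000 * 0.88 = 37928.0 W.
Denominator: rho * g * Q = 1000 * 9.81 * 0.361 = 3541.41.
Hp = 37928.0 / 3541.41 = 10.71 m.

10.71


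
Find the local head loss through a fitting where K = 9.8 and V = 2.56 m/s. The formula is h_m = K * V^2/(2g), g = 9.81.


Minor loss formula: h_m = K * V^2/(2g).
V^2 = 2.56^2 = 6.5536.
V^2/(2g) = 6.5536 / 19.62 = 0.334 m.
h_m = 9.8 * 0.334 = 3.2735 m.

3.2735


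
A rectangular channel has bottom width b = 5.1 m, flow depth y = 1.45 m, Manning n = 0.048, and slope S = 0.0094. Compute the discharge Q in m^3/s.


For a rectangular channel, the cross-sectional area A = b * y = 5.1 * 1.45 = 7.39 m^2.
The wetted perimeter P = b + 2y = 5.1 + 2*1.45 = 8.0 m.
Hydraulic radius R = A/P = 7.39/8.0 = 0.9244 m.
Velocity V = (1/n)*R^(2/3)*S^(1/2) = (1/0.048)*0.9244^(2/3)*0.0094^(1/2) = 1.9167 m/s.
Discharge Q = A * V = 7.39 * 1.9167 = 14.174 m^3/s.

14.174


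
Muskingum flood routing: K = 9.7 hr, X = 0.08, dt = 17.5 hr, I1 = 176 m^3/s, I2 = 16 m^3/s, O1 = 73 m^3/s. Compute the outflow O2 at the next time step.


Muskingum coefficients:
denom = 2*K*(1-X) + dt = 2*9.7*(1-0.08) + 17.5 = 35.348.
C0 = (dt - 2*K*X)/denom = (17.5 - 2*9.7*0.08)/35.348 = 0.4512.
C1 = (dt + 2*K*X)/denom = (17.5 + 2*9.7*0.08)/35.348 = 0.539.
C2 = (2*K*(1-X) - dt)/denom = 0.0098.
O2 = C0*I2 + C1*I1 + C2*O1
   = 0.4512*16 + 0.539*176 + 0.0098*73
   = 102.8 m^3/s.

102.8


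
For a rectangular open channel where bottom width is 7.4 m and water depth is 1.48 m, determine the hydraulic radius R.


For a rectangular section:
Flow area A = b * y = 7.4 * 1.48 = 10.95 m^2.
Wetted perimeter P = b + 2y = 7.4 + 2*1.48 = 10.36 m.
Hydraulic radius R = A/P = 10.95 / 10.36 = 1.0571 m.

1.0571


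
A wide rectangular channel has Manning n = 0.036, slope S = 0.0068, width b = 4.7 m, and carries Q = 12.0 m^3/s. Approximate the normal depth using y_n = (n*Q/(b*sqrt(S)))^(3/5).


We use the wide-channel approximation y_n = (n*Q/(b*sqrt(S)))^(3/5).
sqrt(S) = sqrt(0.0068) = 0.082462.
Numerator: n*Q = 0.036 * 12.0 = 0.432.
Denominator: b*sqrt(S) = 4.7 * 0.082462 = 0.387571.
arg = 1.1146.
y_n = 1.1146^(3/5) = 1.0673 m.

1.0673


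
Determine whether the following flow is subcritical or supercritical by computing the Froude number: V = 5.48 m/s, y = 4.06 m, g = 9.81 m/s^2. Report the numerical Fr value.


The Froude number is defined as Fr = V / sqrt(g*y).
g*y = 9.81 * 4.06 = 39.8286.
sqrt(g*y) = sqrt(39.8286) = 6.311.
Fr = 5.48 / 6.311 = 0.8683.
Since Fr < 1, the flow is subcritical.

0.8683


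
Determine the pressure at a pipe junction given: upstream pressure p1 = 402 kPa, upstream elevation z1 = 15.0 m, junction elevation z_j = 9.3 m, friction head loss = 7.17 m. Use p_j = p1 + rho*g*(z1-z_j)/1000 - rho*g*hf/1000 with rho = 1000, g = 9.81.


Junction pressure: p_j = p1 + rho*g*(z1 - z_j)/1000 - rho*g*hf/1000.
Elevation term = 1000*9.81*(15.0 - 9.3)/1000 = 55.917 kPa.
Friction term = 1000*9.81*7.17/1000 = 70.338 kPa.
p_j = 402 + 55.917 - 70.338 = 387.58 kPa.

387.58


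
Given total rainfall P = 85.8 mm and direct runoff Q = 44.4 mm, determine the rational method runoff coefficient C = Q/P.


The runoff coefficient C = runoff depth / rainfall depth.
C = 44.4 / 85.8
  = 0.5175.

0.5175


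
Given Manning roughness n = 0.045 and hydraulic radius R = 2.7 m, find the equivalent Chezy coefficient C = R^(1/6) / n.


The Chezy coefficient relates to Manning's n through C = R^(1/6) / n.
R^(1/6) = 2.7^(1/6) = 1.180032.
C = 1.180032 / 0.045 = 26.22 m^(1/2)/s.

26.22


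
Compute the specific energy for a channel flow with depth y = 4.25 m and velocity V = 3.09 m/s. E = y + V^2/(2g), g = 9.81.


Specific energy E = y + V^2/(2g).
Velocity head = V^2/(2g) = 3.09^2 / (2*9.81) = 9.5481 / 19.62 = 0.4867 m.
E = 4.25 + 0.4867 = 4.7367 m.

4.7367


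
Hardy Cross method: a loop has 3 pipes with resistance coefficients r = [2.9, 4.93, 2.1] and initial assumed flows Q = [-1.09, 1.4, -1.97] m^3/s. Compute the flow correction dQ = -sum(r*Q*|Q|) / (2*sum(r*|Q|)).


Numerator terms (r*Q*|Q|): 2.9*-1.09*|-1.09| = -3.4455; 4.93*1.4*|1.4| = 9.6628; 2.1*-1.97*|-1.97| = -8.1499.
Sum of numerator = -1.9326.
Denominator terms (r*|Q|): 2.9*|-1.09| = 3.161; 4.93*|1.4| = 6.902; 2.1*|-1.97| = 4.137.
2 * sum of denominator = 2 * 14.2 = 28.4.
dQ = --1.9326 / 28.4 = 0.068 m^3/s.

0.068


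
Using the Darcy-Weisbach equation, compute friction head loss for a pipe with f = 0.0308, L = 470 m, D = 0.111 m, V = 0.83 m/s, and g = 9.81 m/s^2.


Darcy-Weisbach equation: h_f = f * (L/D) * V^2/(2g).
f * L/D = 0.0308 * 470/0.111 = 130.4144.
V^2/(2g) = 0.83^2 / (2*9.81) = 0.6889 / 19.62 = 0.0351 m.
h_f = 130.4144 * 0.0351 = 4.579 m.

4.579


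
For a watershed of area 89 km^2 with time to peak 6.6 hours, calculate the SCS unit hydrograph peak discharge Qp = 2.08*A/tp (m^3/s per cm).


SCS formula: Qp = 2.08 * A / tp.
Qp = 2.08 * 89 / 6.6
   = 185.12 / 6.6
   = 28.05 m^3/s per cm.

28.05


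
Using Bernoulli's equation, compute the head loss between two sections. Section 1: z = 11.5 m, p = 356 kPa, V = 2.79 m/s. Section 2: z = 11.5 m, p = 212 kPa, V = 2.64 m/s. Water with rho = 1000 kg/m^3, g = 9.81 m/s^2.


Total head at each section: H = z + p/(rho*g) + V^2/(2g).
H1 = 11.5 + 356*1000/(1000*9.81) + 2.79^2/(2*9.81)
   = 11.5 + 36.29 + 0.3967
   = 48.186 m.
H2 = 11.5 + 212*1000/(1000*9.81) + 2.64^2/(2*9.81)
   = 11.5 + 21.611 + 0.3552
   = 33.466 m.
h_L = H1 - H2 = 48.186 - 33.466 = 14.72 m.

14.72
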